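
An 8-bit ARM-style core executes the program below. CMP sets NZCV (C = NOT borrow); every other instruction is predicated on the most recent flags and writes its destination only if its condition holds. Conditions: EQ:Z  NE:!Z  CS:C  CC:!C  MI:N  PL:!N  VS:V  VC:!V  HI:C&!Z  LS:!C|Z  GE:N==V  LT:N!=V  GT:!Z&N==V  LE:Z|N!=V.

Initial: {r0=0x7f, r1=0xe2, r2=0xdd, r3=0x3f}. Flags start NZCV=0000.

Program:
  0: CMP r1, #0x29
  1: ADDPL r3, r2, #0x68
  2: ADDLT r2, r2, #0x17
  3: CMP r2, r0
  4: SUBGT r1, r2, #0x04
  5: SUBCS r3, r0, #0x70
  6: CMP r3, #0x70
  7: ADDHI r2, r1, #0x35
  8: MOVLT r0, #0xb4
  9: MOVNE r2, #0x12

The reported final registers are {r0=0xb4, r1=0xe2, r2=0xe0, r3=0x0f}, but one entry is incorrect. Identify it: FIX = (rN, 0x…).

0: ✓ CMP  NZCV=1010
1: · ADDPL
2: ✓ ADDLT  r2←0xf4
3: ✓ CMP  NZCV=0011
4: · SUBGT
5: ✓ SUBCS  r3←0x0f
6: ✓ CMP  NZCV=1000
7: · ADDHI
8: ✓ MOVLT  r0←0xb4
9: ✓ MOVNE  r2←0x12

FIX = (r2, 0x12)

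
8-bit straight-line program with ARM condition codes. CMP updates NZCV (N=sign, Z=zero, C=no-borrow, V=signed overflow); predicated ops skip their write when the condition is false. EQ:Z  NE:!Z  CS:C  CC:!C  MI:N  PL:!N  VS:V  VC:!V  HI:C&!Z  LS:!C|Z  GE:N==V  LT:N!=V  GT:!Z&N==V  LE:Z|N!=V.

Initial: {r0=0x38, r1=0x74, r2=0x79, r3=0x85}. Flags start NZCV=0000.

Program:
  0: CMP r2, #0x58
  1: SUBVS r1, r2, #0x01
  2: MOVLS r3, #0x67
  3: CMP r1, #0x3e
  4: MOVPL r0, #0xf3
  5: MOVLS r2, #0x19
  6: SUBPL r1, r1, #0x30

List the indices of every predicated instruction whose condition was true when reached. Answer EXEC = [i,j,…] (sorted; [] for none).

EXEC = [4,6]

0: ✓ CMP  NZCV=0010
1: · SUBVS
2: · MOVLS
3: ✓ CMP  NZCV=0010
4: ✓ MOVPL  r0←0xf3
5: · MOVLS
6: ✓ SUBPL  r1←0x44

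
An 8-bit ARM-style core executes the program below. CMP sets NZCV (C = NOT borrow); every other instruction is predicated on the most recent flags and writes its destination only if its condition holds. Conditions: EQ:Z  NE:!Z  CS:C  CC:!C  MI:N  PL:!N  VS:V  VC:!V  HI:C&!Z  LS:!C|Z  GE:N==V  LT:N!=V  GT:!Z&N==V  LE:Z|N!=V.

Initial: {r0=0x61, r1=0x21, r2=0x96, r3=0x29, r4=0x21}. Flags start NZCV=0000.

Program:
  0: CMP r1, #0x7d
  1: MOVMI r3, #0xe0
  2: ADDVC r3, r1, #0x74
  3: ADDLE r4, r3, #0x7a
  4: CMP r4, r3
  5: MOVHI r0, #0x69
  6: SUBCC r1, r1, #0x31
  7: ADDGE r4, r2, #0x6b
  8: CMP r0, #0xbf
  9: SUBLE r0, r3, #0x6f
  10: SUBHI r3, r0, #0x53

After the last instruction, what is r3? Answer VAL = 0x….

VAL = 0x95

[0] flags=1000 → (cmp)
[1] flags=1000 MI?T → r3=0xe0
[2] flags=1000 VC?T → r3=0x95
[3] flags=1000 LE?T → r4=0x0f
[4] flags=0000 → (cmp)
[5] flags=0000 HI?F → skip
[6] flags=0000 CC?T → r1=0xf0
[7] flags=0000 GE?T → r4=0x01
[8] flags=1001 → (cmp)
[9] flags=1001 LE?F → skip
[10] flags=1001 HI?F → skip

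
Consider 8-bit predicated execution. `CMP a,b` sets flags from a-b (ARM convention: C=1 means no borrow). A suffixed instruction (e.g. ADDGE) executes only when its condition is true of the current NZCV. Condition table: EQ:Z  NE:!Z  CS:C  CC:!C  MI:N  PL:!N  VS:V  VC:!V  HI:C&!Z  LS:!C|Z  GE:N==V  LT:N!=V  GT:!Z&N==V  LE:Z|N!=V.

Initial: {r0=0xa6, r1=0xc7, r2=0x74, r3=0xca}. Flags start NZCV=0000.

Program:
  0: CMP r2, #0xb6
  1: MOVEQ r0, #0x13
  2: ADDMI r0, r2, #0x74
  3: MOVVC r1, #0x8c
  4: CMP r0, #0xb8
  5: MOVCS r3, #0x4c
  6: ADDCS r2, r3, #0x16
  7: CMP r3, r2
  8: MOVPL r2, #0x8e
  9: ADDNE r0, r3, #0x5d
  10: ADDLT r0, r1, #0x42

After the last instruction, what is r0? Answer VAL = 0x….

0: ✓ CMP  NZCV=1001
1: · MOVEQ
2: ✓ ADDMI  r0←0xe8
3: · MOVVC
4: ✓ CMP  NZCV=0010
5: ✓ MOVCS  r3←0x4c
6: ✓ ADDCS  r2←0x62
7: ✓ CMP  NZCV=1000
8: · MOVPL
9: ✓ ADDNE  r0←0xa9
10: ✓ ADDLT  r0←0x09

VAL = 0x09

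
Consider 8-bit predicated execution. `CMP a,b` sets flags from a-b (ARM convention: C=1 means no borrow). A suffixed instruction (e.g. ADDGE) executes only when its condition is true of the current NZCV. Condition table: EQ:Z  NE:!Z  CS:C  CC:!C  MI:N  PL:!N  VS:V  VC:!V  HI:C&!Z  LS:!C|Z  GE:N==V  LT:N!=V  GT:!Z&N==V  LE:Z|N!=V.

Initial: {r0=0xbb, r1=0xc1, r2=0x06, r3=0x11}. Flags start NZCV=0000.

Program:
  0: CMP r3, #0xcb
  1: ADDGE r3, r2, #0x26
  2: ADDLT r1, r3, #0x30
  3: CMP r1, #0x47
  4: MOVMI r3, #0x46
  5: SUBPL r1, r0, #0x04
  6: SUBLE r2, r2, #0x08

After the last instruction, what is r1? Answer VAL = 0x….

VAL = 0xb7

0: ✓ CMP  NZCV=0000
1: ✓ ADDGE  r3←0x2c
2: · ADDLT
3: ✓ CMP  NZCV=0011
4: · MOVMI
5: ✓ SUBPL  r1←0xb7
6: ✓ SUBLE  r2←0xfe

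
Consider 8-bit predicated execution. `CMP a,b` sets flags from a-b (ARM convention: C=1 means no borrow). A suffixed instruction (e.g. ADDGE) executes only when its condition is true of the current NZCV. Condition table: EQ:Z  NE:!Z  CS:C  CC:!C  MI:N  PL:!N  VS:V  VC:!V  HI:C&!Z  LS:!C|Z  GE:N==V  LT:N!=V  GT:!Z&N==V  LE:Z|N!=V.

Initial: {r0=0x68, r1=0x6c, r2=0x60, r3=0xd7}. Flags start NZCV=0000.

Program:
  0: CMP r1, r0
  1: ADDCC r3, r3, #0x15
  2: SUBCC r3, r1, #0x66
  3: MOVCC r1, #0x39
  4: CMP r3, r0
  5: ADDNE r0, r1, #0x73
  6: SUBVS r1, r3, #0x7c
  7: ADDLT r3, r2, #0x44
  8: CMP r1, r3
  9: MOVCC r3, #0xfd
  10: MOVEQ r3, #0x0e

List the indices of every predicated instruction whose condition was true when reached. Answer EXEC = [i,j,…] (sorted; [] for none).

0: ✓ CMP  NZCV=0010
1: · ADDCC
2: · SUBCC
3: · MOVCC
4: ✓ CMP  NZCV=0011
5: ✓ ADDNE  r0←0xdf
6: ✓ SUBVS  r1←0x5b
7: ✓ ADDLT  r3←0xa4
8: ✓ CMP  NZCV=1001
9: ✓ MOVCC  r3←0xfd
10: · MOVEQ

EXEC = [5,6,7,9]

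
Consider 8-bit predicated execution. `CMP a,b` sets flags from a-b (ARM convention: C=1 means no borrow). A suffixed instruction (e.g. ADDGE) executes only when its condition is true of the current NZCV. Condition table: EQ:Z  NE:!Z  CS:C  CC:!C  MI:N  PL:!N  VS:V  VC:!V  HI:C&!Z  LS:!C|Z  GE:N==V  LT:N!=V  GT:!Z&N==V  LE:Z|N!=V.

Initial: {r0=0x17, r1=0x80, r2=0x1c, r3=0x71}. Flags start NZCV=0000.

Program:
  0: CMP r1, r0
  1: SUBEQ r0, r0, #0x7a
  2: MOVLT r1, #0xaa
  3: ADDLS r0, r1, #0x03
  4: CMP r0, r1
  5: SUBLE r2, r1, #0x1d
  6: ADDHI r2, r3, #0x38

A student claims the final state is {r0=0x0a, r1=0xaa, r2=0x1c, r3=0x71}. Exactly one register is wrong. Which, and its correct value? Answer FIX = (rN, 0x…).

[0] flags=0011 → (cmp)
[1] flags=0011 EQ?F → skip
[2] flags=0011 LT?T → r1=0xaa
[3] flags=0011 LS?F → skip
[4] flags=0000 → (cmp)
[5] flags=0000 LE?F → skip
[6] flags=0000 HI?F → skip

FIX = (r0, 0x17)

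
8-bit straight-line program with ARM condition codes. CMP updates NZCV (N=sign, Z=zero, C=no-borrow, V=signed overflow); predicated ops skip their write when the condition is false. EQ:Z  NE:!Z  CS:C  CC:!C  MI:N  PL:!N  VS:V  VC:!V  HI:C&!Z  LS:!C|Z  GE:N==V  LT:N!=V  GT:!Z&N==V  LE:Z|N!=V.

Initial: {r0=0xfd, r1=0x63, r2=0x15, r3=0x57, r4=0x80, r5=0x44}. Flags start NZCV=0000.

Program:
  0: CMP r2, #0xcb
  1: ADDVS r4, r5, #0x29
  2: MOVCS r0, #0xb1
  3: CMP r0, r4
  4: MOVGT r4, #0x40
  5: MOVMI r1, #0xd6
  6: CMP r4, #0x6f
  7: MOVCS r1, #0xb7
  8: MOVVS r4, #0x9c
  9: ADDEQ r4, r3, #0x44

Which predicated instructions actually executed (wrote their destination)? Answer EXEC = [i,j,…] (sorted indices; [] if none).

EXEC = [4]

0: ✓ CMP  NZCV=0000
1: · ADDVS
2: · MOVCS
3: ✓ CMP  NZCV=0010
4: ✓ MOVGT  r4←0x40
5: · MOVMI
6: ✓ CMP  NZCV=1000
7: · MOVCS
8: · MOVVS
9: · ADDEQ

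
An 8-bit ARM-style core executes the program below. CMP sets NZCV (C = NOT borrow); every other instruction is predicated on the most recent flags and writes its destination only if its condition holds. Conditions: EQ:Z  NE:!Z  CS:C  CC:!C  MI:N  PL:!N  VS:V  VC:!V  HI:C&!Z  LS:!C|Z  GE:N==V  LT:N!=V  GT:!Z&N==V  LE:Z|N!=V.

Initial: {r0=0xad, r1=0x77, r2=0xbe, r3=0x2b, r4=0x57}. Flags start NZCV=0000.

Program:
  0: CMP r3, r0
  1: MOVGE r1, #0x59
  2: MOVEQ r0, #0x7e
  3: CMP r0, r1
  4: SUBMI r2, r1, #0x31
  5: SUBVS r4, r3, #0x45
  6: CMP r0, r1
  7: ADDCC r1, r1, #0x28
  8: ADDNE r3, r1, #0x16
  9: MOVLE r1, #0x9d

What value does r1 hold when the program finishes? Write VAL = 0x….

VAL = 0x9d

0: ✓ CMP  NZCV=0000
1: ✓ MOVGE  r1←0x59
2: · MOVEQ
3: ✓ CMP  NZCV=0011
4: · SUBMI
5: ✓ SUBVS  r4←0xe6
6: ✓ CMP  NZCV=0011
7: · ADDCC
8: ✓ ADDNE  r3←0x6f
9: ✓ MOVLE  r1←0x9d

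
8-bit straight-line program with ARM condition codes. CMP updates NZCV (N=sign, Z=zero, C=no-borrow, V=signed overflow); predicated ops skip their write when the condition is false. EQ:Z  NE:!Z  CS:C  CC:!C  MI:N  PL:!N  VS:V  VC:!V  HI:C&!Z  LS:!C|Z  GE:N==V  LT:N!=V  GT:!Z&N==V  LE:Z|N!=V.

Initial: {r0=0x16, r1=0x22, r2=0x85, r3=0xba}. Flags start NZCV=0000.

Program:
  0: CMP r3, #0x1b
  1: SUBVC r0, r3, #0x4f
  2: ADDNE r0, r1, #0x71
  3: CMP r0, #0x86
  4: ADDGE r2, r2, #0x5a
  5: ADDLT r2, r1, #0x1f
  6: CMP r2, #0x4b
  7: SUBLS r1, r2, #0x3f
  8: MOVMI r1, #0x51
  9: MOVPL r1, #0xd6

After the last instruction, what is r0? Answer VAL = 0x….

0: ✓ CMP  NZCV=1010
1: ✓ SUBVC  r0←0x6b
2: ✓ ADDNE  r0←0x93
3: ✓ CMP  NZCV=0010
4: ✓ ADDGE  r2←0xdf
5: · ADDLT
6: ✓ CMP  NZCV=1010
7: · SUBLS
8: ✓ MOVMI  r1←0x51
9: · MOVPL

VAL = 0x93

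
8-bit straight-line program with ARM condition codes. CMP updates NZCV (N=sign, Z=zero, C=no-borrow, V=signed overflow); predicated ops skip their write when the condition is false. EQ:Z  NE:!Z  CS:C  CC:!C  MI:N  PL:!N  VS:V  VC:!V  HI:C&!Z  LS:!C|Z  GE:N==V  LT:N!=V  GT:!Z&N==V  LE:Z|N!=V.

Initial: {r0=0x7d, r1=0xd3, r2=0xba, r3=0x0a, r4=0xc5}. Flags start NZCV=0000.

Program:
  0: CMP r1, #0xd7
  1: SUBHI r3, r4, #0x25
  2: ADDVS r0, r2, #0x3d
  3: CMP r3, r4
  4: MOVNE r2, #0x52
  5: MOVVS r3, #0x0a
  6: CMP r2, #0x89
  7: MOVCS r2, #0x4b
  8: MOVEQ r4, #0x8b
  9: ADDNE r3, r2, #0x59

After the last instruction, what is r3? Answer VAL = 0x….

0: ✓ CMP  NZCV=1000
1: · SUBHI
2: · ADDVS
3: ✓ CMP  NZCV=0000
4: ✓ MOVNE  r2←0x52
5: · MOVVS
6: ✓ CMP  NZCV=1001
7: · MOVCS
8: · MOVEQ
9: ✓ ADDNE  r3←0xab

VAL = 0xab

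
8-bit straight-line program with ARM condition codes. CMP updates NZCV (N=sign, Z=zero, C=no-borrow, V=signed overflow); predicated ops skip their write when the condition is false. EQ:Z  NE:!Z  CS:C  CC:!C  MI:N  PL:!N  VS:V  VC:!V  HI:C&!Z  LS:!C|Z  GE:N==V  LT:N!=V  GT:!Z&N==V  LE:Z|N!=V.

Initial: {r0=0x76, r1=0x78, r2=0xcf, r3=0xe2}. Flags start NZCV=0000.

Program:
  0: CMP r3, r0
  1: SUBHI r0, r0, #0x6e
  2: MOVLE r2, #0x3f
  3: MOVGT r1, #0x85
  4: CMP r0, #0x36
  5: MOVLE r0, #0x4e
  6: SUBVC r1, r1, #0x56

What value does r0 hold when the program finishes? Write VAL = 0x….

0: ✓ CMP  NZCV=0011
1: ✓ SUBHI  r0←0x08
2: ✓ MOVLE  r2←0x3f
3: · MOVGT
4: ✓ CMP  NZCV=1000
5: ✓ MOVLE  r0←0x4e
6: ✓ SUBVC  r1←0x22

VAL = 0x4e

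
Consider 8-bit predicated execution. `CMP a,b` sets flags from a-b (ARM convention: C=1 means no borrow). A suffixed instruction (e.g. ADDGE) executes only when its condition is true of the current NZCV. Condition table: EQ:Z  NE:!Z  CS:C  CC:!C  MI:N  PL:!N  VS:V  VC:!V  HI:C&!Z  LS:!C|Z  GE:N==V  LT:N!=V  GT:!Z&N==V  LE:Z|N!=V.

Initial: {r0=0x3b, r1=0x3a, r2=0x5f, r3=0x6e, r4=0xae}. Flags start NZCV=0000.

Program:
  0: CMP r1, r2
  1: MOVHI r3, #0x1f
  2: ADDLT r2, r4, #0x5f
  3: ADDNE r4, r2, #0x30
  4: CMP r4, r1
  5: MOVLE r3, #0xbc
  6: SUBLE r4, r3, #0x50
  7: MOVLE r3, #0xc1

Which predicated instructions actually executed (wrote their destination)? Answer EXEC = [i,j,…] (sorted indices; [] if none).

[0] flags=1000 → (cmp)
[1] flags=1000 HI?F → skip
[2] flags=1000 LT?T → r2=0x0d
[3] flags=1000 NE?T → r4=0x3d
[4] flags=0010 → (cmp)
[5] flags=0010 LE?F → skip
[6] flags=0010 LE?F → skip
[7] flags=0010 LE?F → skip

EXEC = [2,3]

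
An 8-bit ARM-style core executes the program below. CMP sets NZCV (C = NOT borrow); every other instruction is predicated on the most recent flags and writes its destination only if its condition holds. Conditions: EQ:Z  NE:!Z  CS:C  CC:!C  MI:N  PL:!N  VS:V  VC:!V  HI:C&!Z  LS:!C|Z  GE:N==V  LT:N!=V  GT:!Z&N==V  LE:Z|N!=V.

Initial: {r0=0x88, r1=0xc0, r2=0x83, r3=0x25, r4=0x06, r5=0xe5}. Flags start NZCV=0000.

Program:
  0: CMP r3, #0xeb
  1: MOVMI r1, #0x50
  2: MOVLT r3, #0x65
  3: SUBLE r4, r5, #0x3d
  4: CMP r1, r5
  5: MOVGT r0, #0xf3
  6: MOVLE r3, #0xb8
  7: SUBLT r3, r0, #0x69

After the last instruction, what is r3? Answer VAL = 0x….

0: ✓ CMP  NZCV=0000
1: · MOVMI
2: · MOVLT
3: · SUBLE
4: ✓ CMP  NZCV=1000
5: · MOVGT
6: ✓ MOVLE  r3←0xb8
7: ✓ SUBLT  r3←0x1f

VAL = 0x1f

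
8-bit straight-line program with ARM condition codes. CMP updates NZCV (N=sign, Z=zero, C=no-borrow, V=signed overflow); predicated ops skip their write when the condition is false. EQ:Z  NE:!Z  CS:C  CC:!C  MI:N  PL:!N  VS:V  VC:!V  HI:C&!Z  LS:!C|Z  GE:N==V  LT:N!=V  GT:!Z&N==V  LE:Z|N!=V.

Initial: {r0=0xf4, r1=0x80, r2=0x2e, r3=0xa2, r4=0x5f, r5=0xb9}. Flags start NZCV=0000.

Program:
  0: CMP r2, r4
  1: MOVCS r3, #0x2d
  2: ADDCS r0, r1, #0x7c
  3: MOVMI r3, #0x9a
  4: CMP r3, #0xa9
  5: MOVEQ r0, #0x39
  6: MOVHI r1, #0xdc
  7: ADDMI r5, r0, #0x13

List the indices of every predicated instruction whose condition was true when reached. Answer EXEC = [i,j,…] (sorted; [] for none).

EXEC = [3,7]

[0] flags=1000 → (cmp)
[1] flags=1000 CS?F → skip
[2] flags=1000 CS?F → skip
[3] flags=1000 MI?T → r3=0x9a
[4] flags=1000 → (cmp)
[5] flags=1000 EQ?F → skip
[6] flags=1000 HI?F → skip
[7] flags=1000 MI?T → r5=0x07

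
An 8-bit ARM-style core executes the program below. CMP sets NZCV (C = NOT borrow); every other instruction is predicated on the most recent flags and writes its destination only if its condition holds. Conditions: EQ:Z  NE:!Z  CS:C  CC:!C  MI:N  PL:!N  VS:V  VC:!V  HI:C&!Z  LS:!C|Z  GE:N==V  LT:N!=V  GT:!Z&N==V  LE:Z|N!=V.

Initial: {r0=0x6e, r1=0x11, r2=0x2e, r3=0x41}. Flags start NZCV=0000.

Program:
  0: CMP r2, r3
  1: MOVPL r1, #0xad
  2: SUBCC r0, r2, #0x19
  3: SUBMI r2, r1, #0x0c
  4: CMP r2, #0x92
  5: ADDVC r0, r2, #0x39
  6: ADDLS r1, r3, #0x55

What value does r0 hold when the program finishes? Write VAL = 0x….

0: ✓ CMP  NZCV=1000
1: · MOVPL
2: ✓ SUBCC  r0←0x15
3: ✓ SUBMI  r2←0x05
4: ✓ CMP  NZCV=0000
5: ✓ ADDVC  r0←0x3e
6: ✓ ADDLS  r1←0x96

VAL = 0x3e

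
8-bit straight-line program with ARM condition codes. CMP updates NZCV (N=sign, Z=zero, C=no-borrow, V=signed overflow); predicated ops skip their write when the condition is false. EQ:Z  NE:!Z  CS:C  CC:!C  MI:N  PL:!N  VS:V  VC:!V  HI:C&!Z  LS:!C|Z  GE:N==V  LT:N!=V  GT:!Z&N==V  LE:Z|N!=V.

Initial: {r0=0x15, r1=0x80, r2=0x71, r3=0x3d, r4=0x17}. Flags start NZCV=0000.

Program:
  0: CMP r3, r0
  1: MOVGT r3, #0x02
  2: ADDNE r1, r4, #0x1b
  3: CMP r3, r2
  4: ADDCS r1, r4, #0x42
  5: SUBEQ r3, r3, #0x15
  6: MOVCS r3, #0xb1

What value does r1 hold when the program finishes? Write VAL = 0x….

VAL = 0x32

0: ✓ CMP  NZCV=0010
1: ✓ MOVGT  r3←0x02
2: ✓ ADDNE  r1←0x32
3: ✓ CMP  NZCV=1000
4: · ADDCS
5: · SUBEQ
6: · MOVCS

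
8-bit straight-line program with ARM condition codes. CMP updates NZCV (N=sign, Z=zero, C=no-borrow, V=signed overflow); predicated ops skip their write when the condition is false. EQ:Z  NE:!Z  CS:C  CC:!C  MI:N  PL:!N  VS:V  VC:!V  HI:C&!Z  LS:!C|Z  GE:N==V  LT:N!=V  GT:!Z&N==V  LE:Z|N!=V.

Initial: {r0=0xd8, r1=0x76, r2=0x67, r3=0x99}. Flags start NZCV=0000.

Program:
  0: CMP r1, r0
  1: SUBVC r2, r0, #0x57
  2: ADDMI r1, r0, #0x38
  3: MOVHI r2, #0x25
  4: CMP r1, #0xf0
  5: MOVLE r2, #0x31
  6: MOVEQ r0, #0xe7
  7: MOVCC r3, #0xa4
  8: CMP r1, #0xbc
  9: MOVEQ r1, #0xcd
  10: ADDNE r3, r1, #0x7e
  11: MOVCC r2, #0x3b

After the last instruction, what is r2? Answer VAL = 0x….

VAL = 0x3b

[0] flags=1001 → (cmp)
[1] flags=1001 VC?F → skip
[2] flags=1001 MI?T → r1=0x10
[3] flags=1001 HI?F → skip
[4] flags=0000 → (cmp)
[5] flags=0000 LE?F → skip
[6] flags=0000 EQ?F → skip
[7] flags=0000 CC?T → r3=0xa4
[8] flags=0000 → (cmp)
[9] flags=0000 EQ?F → skip
[10] flags=0000 NE?T → r3=0x8e
[11] flags=0000 CC?T → r2=0x3b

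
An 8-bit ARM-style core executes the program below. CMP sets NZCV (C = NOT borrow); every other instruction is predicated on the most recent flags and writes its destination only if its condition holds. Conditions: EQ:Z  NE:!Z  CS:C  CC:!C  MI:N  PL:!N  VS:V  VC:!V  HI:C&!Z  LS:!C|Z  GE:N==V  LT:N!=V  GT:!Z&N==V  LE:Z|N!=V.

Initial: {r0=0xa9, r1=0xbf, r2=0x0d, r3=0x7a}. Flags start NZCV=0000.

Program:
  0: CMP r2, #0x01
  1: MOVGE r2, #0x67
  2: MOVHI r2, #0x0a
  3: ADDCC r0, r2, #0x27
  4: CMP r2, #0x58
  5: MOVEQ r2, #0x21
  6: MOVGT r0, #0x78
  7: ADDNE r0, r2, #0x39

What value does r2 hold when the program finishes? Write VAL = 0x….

VAL = 0x0a

[0] flags=0010 → (cmp)
[1] flags=0010 GE?T → r2=0x67
[2] flags=0010 HI?T → r2=0x0a
[3] flags=0010 CC?F → skip
[4] flags=1000 → (cmp)
[5] flags=1000 EQ?F → skip
[6] flags=1000 GT?F → skip
[7] flags=1000 NE?T → r0=0x43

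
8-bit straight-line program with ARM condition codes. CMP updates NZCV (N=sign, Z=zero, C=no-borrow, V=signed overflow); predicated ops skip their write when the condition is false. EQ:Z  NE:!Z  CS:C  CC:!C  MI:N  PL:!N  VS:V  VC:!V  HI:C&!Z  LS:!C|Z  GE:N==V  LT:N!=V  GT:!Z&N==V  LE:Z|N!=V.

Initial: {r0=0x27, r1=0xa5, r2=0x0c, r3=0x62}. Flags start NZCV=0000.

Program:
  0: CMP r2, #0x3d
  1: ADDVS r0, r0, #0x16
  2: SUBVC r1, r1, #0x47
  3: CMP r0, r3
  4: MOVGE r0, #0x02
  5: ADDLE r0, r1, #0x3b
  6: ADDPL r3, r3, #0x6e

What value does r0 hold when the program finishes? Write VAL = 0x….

0: ✓ CMP  NZCV=1000
1: · ADDVS
2: ✓ SUBVC  r1←0x5e
3: ✓ CMP  NZCV=1000
4: · MOVGE
5: ✓ ADDLE  r0←0x99
6: · ADDPL

VAL = 0x99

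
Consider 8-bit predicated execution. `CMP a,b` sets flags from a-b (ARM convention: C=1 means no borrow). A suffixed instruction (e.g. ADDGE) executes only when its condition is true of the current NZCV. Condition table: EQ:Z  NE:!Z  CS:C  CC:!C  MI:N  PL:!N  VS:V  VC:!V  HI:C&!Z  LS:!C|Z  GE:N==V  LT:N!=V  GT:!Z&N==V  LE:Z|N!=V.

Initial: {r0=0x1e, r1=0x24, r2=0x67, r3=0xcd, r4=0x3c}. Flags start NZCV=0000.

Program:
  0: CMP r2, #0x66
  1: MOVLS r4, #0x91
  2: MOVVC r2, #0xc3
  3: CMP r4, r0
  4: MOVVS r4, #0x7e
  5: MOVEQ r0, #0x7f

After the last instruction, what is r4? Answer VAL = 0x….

VAL = 0x3c

[0] flags=0010 → (cmp)
[1] flags=0010 LS?F → skip
[2] flags=0010 VC?T → r2=0xc3
[3] flags=0010 → (cmp)
[4] flags=0010 VS?F → skip
[5] flags=0010 EQ?F → skip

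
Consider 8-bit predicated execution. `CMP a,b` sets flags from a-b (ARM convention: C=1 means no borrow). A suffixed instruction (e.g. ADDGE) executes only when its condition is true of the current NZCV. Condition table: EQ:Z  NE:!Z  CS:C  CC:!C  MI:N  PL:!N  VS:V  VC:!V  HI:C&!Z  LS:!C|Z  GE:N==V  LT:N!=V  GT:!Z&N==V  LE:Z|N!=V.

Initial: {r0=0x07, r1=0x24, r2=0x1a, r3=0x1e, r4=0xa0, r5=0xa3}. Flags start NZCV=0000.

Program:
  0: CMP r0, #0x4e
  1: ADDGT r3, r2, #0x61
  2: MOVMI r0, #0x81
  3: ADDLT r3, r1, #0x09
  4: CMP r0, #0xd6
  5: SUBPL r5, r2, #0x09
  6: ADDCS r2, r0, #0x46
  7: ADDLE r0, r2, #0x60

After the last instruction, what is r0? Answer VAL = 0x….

VAL = 0x7a

[0] flags=1000 → (cmp)
[1] flags=1000 GT?F → skip
[2] flags=1000 MI?T → r0=0x81
[3] flags=1000 LT?T → r3=0x2d
[4] flags=1000 → (cmp)
[5] flags=1000 PL?F → skip
[6] flags=1000 CS?F → skip
[7] flags=1000 LE?T → r0=0x7a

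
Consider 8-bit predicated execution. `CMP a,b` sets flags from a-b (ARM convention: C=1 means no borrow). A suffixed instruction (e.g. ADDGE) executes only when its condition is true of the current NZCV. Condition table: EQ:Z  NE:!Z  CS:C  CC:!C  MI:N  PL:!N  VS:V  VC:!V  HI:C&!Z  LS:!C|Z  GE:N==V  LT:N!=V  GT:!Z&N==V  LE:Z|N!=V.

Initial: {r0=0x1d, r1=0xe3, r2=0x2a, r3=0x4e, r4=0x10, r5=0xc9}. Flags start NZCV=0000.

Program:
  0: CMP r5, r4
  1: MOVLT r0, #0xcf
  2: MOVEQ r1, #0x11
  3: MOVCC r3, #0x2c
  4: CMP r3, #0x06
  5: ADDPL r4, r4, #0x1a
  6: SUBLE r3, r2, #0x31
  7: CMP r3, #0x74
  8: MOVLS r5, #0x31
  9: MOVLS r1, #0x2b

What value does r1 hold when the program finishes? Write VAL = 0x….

VAL = 0x2b

0: ✓ CMP  NZCV=1010
1: ✓ MOVLT  r0←0xcf
2: · MOVEQ
3: · MOVCC
4: ✓ CMP  NZCV=0010
5: ✓ ADDPL  r4←0x2a
6: · SUBLE
7: ✓ CMP  NZCV=1000
8: ✓ MOVLS  r5←0x31
9: ✓ MOVLS  r1←0x2b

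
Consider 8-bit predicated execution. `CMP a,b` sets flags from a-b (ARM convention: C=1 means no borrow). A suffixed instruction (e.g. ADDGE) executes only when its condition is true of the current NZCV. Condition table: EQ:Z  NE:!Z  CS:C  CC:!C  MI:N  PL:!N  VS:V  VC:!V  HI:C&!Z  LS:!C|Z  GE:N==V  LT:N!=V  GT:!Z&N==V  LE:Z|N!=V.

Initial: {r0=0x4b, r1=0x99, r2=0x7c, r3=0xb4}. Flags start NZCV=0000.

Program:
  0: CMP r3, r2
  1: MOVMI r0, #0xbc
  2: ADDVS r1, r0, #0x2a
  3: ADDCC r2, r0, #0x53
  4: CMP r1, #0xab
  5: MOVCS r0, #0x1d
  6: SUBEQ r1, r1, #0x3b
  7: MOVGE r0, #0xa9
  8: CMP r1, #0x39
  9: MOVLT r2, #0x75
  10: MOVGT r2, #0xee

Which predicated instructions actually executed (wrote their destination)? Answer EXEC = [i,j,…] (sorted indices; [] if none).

EXEC = [2,7,10]

0: ✓ CMP  NZCV=0011
1: · MOVMI
2: ✓ ADDVS  r1←0x75
3: · ADDCC
4: ✓ CMP  NZCV=1001
5: · MOVCS
6: · SUBEQ
7: ✓ MOVGE  r0←0xa9
8: ✓ CMP  NZCV=0010
9: · MOVLT
10: ✓ MOVGT  r2←0xee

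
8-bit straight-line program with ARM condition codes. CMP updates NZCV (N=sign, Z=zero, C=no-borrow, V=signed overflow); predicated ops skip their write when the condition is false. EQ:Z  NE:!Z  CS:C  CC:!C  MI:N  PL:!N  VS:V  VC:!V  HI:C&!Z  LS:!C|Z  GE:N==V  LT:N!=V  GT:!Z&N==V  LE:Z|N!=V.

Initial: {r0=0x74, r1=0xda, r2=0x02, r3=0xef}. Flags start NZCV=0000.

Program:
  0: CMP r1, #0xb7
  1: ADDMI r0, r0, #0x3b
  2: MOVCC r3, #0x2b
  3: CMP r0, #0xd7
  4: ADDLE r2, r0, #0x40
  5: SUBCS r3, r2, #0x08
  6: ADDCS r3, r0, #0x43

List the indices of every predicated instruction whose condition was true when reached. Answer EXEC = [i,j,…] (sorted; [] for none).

0: ✓ CMP  NZCV=0010
1: · ADDMI
2: · MOVCC
3: ✓ CMP  NZCV=1001
4: · ADDLE
5: · SUBCS
6: · ADDCS

EXEC = []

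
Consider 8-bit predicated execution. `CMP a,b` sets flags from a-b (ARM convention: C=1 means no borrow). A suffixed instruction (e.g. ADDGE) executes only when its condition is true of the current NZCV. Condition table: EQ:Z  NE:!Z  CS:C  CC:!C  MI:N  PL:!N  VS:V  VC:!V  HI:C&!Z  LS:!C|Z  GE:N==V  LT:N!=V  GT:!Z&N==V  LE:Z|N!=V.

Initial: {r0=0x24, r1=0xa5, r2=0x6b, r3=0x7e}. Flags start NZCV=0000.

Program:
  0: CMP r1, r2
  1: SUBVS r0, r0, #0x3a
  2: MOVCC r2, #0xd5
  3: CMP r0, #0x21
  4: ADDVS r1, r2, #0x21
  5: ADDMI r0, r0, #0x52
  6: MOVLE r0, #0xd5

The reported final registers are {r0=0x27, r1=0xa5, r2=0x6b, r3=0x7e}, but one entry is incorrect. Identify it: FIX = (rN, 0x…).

[0] flags=0011 → (cmp)
[1] flags=0011 VS?T → r0=0xea
[2] flags=0011 CC?F → skip
[3] flags=1010 → (cmp)
[4] flags=1010 VS?F → skip
[5] flags=1010 MI?T → r0=0x3c
[6] flags=1010 LE?T → r0=0xd5

FIX = (r0, 0xd5)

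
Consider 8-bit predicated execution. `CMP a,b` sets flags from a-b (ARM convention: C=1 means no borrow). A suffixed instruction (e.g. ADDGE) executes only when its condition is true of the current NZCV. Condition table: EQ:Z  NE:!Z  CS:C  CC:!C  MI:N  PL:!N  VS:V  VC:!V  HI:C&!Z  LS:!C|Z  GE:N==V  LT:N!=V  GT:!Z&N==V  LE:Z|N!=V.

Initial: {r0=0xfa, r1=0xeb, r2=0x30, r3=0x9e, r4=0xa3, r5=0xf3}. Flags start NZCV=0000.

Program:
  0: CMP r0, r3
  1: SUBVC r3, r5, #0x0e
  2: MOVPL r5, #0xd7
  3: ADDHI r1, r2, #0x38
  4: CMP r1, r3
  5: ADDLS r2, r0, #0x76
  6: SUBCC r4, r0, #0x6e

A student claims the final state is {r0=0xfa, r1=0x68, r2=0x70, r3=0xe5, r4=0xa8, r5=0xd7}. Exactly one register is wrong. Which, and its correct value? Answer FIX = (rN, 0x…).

FIX = (r4, 0x8c)

[0] flags=0010 → (cmp)
[1] flags=0010 VC?T → r3=0xe5
[2] flags=0010 PL?T → r5=0xd7
[3] flags=0010 HI?T → r1=0x68
[4] flags=1001 → (cmp)
[5] flags=1001 LS?T → r2=0x70
[6] flags=1001 CC?T → r4=0x8c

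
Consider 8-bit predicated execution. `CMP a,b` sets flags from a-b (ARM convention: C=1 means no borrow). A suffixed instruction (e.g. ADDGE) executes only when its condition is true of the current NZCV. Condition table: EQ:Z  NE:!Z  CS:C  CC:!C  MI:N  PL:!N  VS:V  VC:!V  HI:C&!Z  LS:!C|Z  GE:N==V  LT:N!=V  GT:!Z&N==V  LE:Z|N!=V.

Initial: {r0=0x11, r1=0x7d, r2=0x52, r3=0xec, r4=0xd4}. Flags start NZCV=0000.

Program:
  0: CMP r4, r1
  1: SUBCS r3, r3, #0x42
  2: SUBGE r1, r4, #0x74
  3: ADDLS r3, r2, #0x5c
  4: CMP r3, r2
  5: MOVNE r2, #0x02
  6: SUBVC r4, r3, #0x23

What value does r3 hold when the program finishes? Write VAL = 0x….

0: ✓ CMP  NZCV=0011
1: ✓ SUBCS  r3←0xaa
2: · SUBGE
3: · ADDLS
4: ✓ CMP  NZCV=0011
5: ✓ MOVNE  r2←0x02
6: · SUBVC

VAL = 0xaa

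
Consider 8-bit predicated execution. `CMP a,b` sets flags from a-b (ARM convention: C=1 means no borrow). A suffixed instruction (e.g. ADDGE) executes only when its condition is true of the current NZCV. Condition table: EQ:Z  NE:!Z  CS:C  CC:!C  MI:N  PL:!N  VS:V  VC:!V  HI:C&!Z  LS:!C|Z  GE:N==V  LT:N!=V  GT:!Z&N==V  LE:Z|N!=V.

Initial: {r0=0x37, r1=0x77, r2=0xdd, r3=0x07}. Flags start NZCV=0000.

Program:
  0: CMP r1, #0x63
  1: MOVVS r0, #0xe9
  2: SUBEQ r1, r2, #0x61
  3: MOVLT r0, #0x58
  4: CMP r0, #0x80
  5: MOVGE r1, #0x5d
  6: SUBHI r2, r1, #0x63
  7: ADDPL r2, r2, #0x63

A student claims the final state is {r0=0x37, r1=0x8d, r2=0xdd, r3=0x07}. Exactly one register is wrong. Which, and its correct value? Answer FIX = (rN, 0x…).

FIX = (r1, 0x5d)

[0] flags=0010 → (cmp)
[1] flags=0010 VS?F → skip
[2] flags=0010 EQ?F → skip
[3] flags=0010 LT?F → skip
[4] flags=1001 → (cmp)
[5] flags=1001 GE?T → r1=0x5d
[6] flags=1001 HI?F → skip
[7] flags=1001 PL?F → skip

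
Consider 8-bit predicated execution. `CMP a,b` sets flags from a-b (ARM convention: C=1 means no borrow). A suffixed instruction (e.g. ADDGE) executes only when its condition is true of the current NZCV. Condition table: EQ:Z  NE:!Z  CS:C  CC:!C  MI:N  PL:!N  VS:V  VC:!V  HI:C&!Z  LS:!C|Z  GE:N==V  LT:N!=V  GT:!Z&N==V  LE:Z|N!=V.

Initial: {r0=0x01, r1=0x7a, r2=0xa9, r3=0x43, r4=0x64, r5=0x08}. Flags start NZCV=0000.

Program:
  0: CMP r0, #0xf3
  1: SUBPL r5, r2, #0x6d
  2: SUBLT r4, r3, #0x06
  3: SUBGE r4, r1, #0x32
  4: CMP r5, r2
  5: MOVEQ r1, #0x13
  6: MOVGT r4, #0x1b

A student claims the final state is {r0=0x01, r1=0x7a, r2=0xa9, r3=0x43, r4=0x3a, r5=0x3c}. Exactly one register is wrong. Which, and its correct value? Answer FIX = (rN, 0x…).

FIX = (r4, 0x1b)

[0] flags=0000 → (cmp)
[1] flags=0000 PL?T → r5=0x3c
[2] flags=0000 LT?F → skip
[3] flags=0000 GE?T → r4=0x48
[4] flags=1001 → (cmp)
[5] flags=1001 EQ?F → skip
[6] flags=1001 GT?T → r4=0x1b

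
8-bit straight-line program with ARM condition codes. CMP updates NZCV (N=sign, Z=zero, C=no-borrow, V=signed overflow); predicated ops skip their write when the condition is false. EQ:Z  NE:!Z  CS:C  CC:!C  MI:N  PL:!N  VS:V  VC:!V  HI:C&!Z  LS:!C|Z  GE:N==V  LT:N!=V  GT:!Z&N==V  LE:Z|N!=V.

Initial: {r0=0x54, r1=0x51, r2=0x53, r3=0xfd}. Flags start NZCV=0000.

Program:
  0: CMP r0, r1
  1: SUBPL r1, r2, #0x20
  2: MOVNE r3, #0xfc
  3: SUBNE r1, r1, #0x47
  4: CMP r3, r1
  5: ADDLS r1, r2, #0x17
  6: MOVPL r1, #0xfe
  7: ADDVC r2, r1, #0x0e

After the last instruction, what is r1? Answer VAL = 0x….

[0] flags=0010 → (cmp)
[1] flags=0010 PL?T → r1=0x33
[2] flags=0010 NE?T → r3=0xfc
[3] flags=0010 NE?T → r1=0xec
[4] flags=0010 → (cmp)
[5] flags=0010 LS?F → skip
[6] flags=0010 PL?T → r1=0xfe
[7] flags=0010 VC?T → r2=0x0c

VAL = 0xfe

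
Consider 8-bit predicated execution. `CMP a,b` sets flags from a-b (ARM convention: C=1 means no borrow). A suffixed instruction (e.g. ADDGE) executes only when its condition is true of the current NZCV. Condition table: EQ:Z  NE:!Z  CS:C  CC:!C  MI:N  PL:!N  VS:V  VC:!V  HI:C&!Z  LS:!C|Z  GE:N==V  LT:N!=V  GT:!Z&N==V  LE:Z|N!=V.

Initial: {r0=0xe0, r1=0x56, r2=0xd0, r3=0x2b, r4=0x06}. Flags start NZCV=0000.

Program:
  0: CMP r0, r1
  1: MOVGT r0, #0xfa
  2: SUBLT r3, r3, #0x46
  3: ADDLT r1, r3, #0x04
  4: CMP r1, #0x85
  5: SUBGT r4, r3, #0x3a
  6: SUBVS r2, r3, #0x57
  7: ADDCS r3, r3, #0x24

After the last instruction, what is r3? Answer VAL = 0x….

VAL = 0x09

[0] flags=1010 → (cmp)
[1] flags=1010 GT?F → skip
[2] flags=1010 LT?T → r3=0xe5
[3] flags=1010 LT?T → r1=0xe9
[4] flags=0010 → (cmp)
[5] flags=0010 GT?T → r4=0xab
[6] flags=0010 VS?F → skip
[7] flags=0010 CS?T → r3=0x09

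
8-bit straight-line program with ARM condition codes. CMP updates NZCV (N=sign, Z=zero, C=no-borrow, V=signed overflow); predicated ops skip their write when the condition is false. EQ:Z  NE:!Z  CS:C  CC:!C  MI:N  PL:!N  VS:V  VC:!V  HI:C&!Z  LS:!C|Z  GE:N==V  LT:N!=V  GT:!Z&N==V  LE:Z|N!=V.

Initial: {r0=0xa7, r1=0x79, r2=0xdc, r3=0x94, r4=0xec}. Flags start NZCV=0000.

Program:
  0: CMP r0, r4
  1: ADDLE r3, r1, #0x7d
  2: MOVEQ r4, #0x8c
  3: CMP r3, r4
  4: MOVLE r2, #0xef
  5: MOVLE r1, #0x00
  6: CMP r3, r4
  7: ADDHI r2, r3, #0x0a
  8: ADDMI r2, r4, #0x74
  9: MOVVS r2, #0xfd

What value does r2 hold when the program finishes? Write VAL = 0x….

VAL = 0x00

0: ✓ CMP  NZCV=1000
1: ✓ ADDLE  r3←0xf6
2: · MOVEQ
3: ✓ CMP  NZCV=0010
4: · MOVLE
5: · MOVLE
6: ✓ CMP  NZCV=0010
7: ✓ ADDHI  r2←0x00
8: · ADDMI
9: · MOVVS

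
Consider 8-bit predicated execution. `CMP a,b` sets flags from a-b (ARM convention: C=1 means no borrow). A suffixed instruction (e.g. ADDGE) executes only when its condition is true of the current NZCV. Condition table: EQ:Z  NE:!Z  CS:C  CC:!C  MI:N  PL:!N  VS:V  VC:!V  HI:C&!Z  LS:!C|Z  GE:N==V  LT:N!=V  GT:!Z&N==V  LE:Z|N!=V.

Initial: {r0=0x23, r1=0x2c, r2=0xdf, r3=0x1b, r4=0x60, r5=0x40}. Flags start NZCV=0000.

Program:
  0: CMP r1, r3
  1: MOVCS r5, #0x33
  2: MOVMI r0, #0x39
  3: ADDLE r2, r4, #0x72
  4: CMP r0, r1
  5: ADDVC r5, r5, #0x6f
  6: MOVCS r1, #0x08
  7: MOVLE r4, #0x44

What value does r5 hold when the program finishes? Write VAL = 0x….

VAL = 0xa2

[0] flags=0010 → (cmp)
[1] flags=0010 CS?T → r5=0x33
[2] flags=0010 MI?F → skip
[3] flags=0010 LE?F → skip
[4] flags=1000 → (cmp)
[5] flags=1000 VC?T → r5=0xa2
[6] flags=1000 CS?F → skip
[7] flags=1000 LE?T → r4=0x44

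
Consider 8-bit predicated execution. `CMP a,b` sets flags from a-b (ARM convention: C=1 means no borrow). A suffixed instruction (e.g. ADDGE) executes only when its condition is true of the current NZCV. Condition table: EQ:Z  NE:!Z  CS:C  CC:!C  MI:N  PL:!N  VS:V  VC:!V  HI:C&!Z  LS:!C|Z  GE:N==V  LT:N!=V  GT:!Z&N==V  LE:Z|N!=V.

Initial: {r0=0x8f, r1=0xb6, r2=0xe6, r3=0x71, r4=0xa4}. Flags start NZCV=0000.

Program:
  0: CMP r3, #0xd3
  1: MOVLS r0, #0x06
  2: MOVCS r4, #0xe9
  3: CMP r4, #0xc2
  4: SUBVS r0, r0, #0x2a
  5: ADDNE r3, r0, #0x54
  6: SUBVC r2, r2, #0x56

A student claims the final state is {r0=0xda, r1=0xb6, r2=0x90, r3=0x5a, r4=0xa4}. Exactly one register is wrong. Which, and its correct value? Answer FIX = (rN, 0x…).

FIX = (r0, 0x06)

0: ✓ CMP  NZCV=1001
1: ✓ MOVLS  r0←0x06
2: · MOVCS
3: ✓ CMP  NZCV=1000
4: · SUBVS
5: ✓ ADDNE  r3←0x5a
6: ✓ SUBVC  r2←0x90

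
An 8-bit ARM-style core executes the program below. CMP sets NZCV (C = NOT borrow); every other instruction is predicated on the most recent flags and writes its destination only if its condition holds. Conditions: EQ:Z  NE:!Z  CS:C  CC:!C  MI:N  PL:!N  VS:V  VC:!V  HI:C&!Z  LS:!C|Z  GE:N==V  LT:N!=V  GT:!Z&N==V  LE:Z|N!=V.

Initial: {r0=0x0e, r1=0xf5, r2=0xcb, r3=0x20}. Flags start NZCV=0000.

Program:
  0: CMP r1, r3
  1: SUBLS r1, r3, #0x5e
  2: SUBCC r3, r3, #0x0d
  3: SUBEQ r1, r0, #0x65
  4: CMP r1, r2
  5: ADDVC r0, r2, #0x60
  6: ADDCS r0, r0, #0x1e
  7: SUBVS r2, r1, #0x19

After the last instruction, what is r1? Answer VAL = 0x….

VAL = 0xf5

0: ✓ CMP  NZCV=1010
1: · SUBLS
2: · SUBCC
3: · SUBEQ
4: ✓ CMP  NZCV=0010
5: ✓ ADDVC  r0←0x2b
6: ✓ ADDCS  r0←0x49
7: · SUBVS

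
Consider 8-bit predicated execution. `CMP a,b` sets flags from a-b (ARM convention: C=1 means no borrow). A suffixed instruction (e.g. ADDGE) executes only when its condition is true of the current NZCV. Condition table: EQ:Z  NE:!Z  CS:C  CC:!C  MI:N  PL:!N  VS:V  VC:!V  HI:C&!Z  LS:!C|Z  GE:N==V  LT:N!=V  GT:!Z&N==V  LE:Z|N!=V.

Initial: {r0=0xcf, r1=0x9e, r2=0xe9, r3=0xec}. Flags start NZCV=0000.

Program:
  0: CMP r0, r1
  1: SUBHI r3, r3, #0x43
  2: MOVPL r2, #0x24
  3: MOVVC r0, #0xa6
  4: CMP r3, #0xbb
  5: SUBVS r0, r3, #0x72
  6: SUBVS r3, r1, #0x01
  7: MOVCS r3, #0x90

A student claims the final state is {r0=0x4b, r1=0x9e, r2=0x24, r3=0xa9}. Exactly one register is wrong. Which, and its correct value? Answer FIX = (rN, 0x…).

0: ✓ CMP  NZCV=0010
1: ✓ SUBHI  r3←0xa9
2: ✓ MOVPL  r2←0x24
3: ✓ MOVVC  r0←0xa6
4: ✓ CMP  NZCV=1000
5: · SUBVS
6: · SUBVS
7: · MOVCS

FIX = (r0, 0xa6)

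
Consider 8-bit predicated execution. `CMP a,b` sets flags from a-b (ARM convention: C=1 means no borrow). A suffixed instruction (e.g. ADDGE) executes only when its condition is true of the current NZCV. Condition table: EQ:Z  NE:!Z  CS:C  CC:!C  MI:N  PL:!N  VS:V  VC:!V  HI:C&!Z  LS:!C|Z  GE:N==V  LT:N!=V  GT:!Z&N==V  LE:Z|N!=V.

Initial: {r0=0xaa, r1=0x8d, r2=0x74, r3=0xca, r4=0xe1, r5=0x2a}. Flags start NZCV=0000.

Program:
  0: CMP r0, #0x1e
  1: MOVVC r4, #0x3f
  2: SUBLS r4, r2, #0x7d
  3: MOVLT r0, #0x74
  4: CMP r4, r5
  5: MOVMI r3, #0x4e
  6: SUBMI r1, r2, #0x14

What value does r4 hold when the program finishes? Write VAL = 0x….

0: ✓ CMP  NZCV=1010
1: ✓ MOVVC  r4←0x3f
2: · SUBLS
3: ✓ MOVLT  r0←0x74
4: ✓ CMP  NZCV=0010
5: · MOVMI
6: · SUBMI

VAL = 0x3f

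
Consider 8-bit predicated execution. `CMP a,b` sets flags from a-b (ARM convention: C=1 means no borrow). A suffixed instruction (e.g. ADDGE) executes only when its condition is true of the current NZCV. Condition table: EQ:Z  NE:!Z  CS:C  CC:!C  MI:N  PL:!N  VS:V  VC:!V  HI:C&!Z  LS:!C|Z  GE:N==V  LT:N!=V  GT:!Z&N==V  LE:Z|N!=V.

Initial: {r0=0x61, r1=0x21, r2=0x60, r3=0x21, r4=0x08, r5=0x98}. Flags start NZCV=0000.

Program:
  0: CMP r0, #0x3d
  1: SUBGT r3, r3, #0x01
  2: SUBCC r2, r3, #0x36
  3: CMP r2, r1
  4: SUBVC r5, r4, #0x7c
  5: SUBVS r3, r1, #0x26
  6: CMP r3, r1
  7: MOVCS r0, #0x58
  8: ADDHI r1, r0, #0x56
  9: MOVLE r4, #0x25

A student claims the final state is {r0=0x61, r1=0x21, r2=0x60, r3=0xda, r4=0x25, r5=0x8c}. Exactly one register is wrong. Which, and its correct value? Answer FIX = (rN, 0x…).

FIX = (r3, 0x20)

0: ✓ CMP  NZCV=0010
1: ✓ SUBGT  r3←0x20
2: · SUBCC
3: ✓ CMP  NZCV=0010
4: ✓ SUBVC  r5←0x8c
5: · SUBVS
6: ✓ CMP  NZCV=1000
7: · MOVCS
8: · ADDHI
9: ✓ MOVLE  r4←0x25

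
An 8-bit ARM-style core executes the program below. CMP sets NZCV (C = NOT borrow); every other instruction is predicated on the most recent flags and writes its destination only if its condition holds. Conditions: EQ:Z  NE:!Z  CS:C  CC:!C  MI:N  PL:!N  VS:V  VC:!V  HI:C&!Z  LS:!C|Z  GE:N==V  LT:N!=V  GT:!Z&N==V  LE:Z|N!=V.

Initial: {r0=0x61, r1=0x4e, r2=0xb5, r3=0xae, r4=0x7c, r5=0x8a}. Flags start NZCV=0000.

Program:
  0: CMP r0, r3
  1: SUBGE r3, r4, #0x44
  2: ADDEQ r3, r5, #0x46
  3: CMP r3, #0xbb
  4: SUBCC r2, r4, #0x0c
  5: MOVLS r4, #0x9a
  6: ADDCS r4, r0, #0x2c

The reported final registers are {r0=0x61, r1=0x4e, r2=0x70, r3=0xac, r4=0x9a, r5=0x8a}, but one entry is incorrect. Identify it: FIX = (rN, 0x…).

FIX = (r3, 0x38)

0: ✓ CMP  NZCV=1001
1: ✓ SUBGE  r3←0x38
2: · ADDEQ
3: ✓ CMP  NZCV=0000
4: ✓ SUBCC  r2←0x70
5: ✓ MOVLS  r4←0x9a
6: · ADDCS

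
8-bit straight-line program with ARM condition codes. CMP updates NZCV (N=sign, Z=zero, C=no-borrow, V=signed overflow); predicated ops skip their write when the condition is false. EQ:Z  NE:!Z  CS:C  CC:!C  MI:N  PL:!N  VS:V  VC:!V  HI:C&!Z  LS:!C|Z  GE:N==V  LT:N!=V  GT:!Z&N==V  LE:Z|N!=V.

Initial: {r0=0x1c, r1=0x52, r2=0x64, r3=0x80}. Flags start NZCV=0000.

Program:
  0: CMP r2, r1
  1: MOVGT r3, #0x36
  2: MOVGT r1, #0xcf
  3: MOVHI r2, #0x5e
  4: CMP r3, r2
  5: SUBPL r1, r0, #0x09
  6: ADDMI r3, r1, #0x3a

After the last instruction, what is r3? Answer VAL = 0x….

[0] flags=0010 → (cmp)
[1] flags=0010 GT?T → r3=0x36
[2] flags=0010 GT?T → r1=0xcf
[3] flags=0010 HI?T → r2=0x5e
[4] flags=1000 → (cmp)
[5] flags=1000 PL?F → skip
[6] flags=1000 MI?T → r3=0x09

VAL = 0x09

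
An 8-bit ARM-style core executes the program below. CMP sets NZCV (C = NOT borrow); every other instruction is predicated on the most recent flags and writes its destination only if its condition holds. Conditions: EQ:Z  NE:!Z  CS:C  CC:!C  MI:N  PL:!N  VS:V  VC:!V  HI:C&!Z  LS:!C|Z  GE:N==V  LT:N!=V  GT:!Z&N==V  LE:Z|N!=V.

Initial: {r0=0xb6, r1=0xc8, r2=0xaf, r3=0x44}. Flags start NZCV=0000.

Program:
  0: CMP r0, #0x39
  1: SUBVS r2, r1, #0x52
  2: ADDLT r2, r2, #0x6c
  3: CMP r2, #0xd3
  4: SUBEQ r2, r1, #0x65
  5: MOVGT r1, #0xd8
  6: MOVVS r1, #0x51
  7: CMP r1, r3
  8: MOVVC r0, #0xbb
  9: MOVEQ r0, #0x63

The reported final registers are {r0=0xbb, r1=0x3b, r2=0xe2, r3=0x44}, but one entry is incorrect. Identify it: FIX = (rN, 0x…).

FIX = (r1, 0xd8)

0: ✓ CMP  NZCV=0011
1: ✓ SUBVS  r2←0x76
2: ✓ ADDLT  r2←0xe2
3: ✓ CMP  NZCV=0010
4: · SUBEQ
5: ✓ MOVGT  r1←0xd8
6: · MOVVS
7: ✓ CMP  NZCV=1010
8: ✓ MOVVC  r0←0xbb
9: · MOVEQ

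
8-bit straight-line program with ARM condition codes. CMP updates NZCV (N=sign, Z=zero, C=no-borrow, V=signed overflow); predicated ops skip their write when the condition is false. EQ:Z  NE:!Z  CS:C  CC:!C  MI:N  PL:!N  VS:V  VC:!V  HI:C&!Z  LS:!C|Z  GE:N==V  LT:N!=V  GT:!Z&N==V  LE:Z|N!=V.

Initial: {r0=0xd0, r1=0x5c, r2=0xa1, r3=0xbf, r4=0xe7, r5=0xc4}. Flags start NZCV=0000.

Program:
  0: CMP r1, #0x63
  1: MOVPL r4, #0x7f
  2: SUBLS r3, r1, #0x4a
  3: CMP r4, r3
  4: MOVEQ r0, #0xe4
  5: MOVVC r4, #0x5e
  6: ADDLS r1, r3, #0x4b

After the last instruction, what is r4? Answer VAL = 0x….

VAL = 0x5e

0: ✓ CMP  NZCV=1000
1: · MOVPL
2: ✓ SUBLS  r3←0x12
3: ✓ CMP  NZCV=1010
4: · MOVEQ
5: ✓ MOVVC  r4←0x5e
6: · ADDLS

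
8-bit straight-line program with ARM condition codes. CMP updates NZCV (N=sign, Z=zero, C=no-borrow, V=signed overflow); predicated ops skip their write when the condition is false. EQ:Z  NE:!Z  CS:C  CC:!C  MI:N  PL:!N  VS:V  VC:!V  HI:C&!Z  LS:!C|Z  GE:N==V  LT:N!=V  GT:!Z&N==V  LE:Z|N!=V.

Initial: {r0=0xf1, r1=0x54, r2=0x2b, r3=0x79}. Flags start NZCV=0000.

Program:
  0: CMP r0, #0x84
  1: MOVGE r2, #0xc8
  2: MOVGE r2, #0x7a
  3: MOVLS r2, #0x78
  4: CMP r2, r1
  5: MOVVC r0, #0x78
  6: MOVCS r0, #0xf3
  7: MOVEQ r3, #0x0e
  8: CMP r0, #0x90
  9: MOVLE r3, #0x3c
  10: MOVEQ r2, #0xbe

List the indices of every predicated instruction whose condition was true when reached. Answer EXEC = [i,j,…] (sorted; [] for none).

[0] flags=0010 → (cmp)
[1] flags=0010 GE?T → r2=0xc8
[2] flags=0010 GE?T → r2=0x7a
[3] flags=0010 LS?F → skip
[4] flags=0010 → (cmp)
[5] flags=0010 VC?T → r0=0x78
[6] flags=0010 CS?T → r0=0xf3
[7] flags=0010 EQ?F → skip
[8] flags=0010 → (cmp)
[9] flags=0010 LE?F → skip
[10] flags=0010 EQ?F → skip

EXEC = [1,2,5,6]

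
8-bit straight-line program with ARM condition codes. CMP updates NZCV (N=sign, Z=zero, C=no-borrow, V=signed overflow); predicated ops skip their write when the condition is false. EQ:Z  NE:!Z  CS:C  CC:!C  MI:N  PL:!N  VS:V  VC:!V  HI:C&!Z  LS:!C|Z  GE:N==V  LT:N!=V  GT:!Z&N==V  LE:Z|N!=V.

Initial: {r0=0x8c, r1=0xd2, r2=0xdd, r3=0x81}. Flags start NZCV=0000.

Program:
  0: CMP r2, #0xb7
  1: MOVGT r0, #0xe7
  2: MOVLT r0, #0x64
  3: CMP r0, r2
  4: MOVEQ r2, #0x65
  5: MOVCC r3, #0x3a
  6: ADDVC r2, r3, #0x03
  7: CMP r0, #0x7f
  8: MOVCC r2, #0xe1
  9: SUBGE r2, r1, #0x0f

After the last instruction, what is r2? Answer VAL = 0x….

[0] flags=0010 → (cmp)
[1] flags=0010 GT?T → r0=0xe7
[2] flags=0010 LT?F → skip
[3] flags=0010 → (cmp)
[4] flags=0010 EQ?F → skip
[5] flags=0010 CC?F → skip
[6] flags=0010 VC?T → r2=0x84
[7] flags=0011 → (cmp)
[8] flags=0011 CC?F → skip
[9] flags=0011 GE?F → skip

VAL = 0x84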